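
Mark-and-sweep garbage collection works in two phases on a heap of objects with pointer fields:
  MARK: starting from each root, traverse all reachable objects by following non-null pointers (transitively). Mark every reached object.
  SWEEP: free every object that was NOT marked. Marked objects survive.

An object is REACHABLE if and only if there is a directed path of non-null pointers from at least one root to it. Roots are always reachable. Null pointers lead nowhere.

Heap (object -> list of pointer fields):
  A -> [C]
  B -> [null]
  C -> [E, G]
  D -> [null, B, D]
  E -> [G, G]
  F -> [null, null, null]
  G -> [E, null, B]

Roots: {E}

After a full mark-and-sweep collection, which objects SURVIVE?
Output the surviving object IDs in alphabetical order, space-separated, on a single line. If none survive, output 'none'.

Roots: E
Mark E: refs=G G, marked=E
Mark G: refs=E null B, marked=E G
Mark B: refs=null, marked=B E G
Unmarked (collected): A C D F

Answer: B E G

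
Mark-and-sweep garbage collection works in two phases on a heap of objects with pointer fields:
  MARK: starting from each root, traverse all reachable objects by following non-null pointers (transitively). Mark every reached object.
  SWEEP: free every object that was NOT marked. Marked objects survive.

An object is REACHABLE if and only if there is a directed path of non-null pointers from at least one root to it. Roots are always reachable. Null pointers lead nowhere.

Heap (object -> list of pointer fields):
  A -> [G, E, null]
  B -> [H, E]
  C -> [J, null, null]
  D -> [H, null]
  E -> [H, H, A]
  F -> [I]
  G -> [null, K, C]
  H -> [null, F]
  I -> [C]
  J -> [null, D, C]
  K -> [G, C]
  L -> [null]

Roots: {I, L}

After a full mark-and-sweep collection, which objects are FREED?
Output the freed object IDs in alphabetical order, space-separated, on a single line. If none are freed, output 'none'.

Roots: I L
Mark I: refs=C, marked=I
Mark L: refs=null, marked=I L
Mark C: refs=J null null, marked=C I L
Mark J: refs=null D C, marked=C I J L
Mark D: refs=H null, marked=C D I J L
Mark H: refs=null F, marked=C D H I J L
Mark F: refs=I, marked=C D F H I J L
Unmarked (collected): A B E G K

Answer: A B E G K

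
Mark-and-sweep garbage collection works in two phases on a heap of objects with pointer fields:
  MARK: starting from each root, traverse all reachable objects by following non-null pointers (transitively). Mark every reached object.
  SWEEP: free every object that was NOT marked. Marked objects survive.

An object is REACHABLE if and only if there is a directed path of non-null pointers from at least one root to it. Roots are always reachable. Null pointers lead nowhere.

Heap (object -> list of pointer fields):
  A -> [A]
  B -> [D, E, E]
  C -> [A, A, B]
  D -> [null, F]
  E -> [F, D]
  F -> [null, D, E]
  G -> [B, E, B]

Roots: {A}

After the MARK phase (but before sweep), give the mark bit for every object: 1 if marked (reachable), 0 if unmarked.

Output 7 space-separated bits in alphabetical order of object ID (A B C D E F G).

Answer: 1 0 0 0 0 0 0

Derivation:
Roots: A
Mark A: refs=A, marked=A
Unmarked (collected): B C D E F G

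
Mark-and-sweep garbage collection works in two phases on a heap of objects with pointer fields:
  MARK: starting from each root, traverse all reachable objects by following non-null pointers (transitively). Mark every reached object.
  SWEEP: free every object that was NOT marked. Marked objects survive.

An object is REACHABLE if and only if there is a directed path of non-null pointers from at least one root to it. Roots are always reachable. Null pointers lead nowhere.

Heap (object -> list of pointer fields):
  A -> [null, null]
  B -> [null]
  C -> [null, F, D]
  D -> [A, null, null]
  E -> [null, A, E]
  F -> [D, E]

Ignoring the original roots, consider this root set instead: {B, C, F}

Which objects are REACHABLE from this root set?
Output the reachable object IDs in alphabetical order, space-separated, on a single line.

Answer: A B C D E F

Derivation:
Roots: B C F
Mark B: refs=null, marked=B
Mark C: refs=null F D, marked=B C
Mark F: refs=D E, marked=B C F
Mark D: refs=A null null, marked=B C D F
Mark E: refs=null A E, marked=B C D E F
Mark A: refs=null null, marked=A B C D E F
Unmarked (collected): (none)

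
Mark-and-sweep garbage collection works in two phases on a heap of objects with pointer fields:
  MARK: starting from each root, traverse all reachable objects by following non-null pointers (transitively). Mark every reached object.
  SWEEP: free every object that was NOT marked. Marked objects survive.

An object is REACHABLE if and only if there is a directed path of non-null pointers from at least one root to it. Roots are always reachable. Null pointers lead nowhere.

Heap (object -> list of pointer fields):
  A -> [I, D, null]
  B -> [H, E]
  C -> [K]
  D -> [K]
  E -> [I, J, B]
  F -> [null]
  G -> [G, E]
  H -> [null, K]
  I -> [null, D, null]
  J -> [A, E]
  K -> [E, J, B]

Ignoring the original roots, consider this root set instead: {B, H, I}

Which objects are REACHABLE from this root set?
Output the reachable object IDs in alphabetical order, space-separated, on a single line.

Answer: A B D E H I J K

Derivation:
Roots: B H I
Mark B: refs=H E, marked=B
Mark H: refs=null K, marked=B H
Mark I: refs=null D null, marked=B H I
Mark E: refs=I J B, marked=B E H I
Mark K: refs=E J B, marked=B E H I K
Mark D: refs=K, marked=B D E H I K
Mark J: refs=A E, marked=B D E H I J K
Mark A: refs=I D null, marked=A B D E H I J K
Unmarked (collected): C F G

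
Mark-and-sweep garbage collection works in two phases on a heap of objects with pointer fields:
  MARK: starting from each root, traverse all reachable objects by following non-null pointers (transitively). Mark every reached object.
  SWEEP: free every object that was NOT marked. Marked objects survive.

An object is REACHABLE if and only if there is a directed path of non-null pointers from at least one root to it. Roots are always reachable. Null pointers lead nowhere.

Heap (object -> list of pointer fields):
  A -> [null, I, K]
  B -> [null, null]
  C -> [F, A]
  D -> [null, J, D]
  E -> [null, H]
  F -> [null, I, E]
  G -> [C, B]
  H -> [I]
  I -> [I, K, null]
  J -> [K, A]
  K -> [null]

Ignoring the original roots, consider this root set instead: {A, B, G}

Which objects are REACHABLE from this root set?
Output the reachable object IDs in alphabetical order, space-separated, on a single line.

Answer: A B C E F G H I K

Derivation:
Roots: A B G
Mark A: refs=null I K, marked=A
Mark B: refs=null null, marked=A B
Mark G: refs=C B, marked=A B G
Mark I: refs=I K null, marked=A B G I
Mark K: refs=null, marked=A B G I K
Mark C: refs=F A, marked=A B C G I K
Mark F: refs=null I E, marked=A B C F G I K
Mark E: refs=null H, marked=A B C E F G I K
Mark H: refs=I, marked=A B C E F G H I K
Unmarked (collected): D J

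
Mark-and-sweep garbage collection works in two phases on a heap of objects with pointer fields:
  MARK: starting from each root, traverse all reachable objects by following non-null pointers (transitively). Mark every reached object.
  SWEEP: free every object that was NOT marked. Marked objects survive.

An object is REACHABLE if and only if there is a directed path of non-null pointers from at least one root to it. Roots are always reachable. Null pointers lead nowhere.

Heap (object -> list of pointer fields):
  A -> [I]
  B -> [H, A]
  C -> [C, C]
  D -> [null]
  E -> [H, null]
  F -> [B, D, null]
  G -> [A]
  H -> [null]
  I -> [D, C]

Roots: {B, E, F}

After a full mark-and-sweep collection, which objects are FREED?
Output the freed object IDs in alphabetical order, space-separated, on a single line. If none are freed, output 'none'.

Answer: G

Derivation:
Roots: B E F
Mark B: refs=H A, marked=B
Mark E: refs=H null, marked=B E
Mark F: refs=B D null, marked=B E F
Mark H: refs=null, marked=B E F H
Mark A: refs=I, marked=A B E F H
Mark D: refs=null, marked=A B D E F H
Mark I: refs=D C, marked=A B D E F H I
Mark C: refs=C C, marked=A B C D E F H I
Unmarked (collected): G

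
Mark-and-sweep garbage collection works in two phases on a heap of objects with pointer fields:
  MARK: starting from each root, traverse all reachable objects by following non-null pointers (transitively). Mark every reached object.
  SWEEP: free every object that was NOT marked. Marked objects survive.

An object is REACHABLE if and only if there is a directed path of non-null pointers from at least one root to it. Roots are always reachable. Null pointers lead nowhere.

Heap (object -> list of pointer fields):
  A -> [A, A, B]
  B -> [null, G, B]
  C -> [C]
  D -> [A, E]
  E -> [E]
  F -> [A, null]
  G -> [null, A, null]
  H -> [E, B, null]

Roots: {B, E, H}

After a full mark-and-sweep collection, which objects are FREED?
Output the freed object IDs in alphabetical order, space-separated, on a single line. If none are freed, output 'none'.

Roots: B E H
Mark B: refs=null G B, marked=B
Mark E: refs=E, marked=B E
Mark H: refs=E B null, marked=B E H
Mark G: refs=null A null, marked=B E G H
Mark A: refs=A A B, marked=A B E G H
Unmarked (collected): C D F

Answer: C D F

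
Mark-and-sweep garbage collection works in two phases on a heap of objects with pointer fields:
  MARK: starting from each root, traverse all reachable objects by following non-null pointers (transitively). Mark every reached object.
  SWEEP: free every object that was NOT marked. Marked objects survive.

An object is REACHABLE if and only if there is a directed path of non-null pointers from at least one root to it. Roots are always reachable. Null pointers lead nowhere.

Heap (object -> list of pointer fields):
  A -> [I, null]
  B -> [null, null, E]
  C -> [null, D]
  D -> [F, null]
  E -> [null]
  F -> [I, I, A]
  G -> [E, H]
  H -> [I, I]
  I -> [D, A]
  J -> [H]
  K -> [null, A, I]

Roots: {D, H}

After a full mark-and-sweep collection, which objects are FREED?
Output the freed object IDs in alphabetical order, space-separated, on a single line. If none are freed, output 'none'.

Answer: B C E G J K

Derivation:
Roots: D H
Mark D: refs=F null, marked=D
Mark H: refs=I I, marked=D H
Mark F: refs=I I A, marked=D F H
Mark I: refs=D A, marked=D F H I
Mark A: refs=I null, marked=A D F H I
Unmarked (collected): B C E G J K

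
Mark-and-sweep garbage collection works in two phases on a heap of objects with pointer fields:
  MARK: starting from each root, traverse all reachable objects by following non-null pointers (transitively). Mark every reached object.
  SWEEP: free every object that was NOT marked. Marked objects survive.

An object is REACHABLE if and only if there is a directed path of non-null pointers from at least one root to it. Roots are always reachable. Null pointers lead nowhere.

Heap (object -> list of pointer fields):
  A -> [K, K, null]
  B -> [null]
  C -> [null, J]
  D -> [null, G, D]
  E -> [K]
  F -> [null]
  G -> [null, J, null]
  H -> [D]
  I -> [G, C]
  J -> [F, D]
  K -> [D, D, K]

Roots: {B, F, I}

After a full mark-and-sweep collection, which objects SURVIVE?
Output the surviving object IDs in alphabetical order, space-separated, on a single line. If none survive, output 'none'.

Roots: B F I
Mark B: refs=null, marked=B
Mark F: refs=null, marked=B F
Mark I: refs=G C, marked=B F I
Mark G: refs=null J null, marked=B F G I
Mark C: refs=null J, marked=B C F G I
Mark J: refs=F D, marked=B C F G I J
Mark D: refs=null G D, marked=B C D F G I J
Unmarked (collected): A E H K

Answer: B C D F G I J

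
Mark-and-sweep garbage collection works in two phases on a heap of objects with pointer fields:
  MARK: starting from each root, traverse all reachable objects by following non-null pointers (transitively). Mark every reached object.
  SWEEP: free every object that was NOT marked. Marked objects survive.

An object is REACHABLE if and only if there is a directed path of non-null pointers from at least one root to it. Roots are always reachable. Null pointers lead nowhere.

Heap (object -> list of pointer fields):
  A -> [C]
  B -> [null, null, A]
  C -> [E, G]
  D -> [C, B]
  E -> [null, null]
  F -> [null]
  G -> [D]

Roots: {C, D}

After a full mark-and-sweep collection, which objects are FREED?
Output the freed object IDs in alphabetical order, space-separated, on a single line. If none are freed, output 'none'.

Answer: F

Derivation:
Roots: C D
Mark C: refs=E G, marked=C
Mark D: refs=C B, marked=C D
Mark E: refs=null null, marked=C D E
Mark G: refs=D, marked=C D E G
Mark B: refs=null null A, marked=B C D E G
Mark A: refs=C, marked=A B C D E G
Unmarked (collected): F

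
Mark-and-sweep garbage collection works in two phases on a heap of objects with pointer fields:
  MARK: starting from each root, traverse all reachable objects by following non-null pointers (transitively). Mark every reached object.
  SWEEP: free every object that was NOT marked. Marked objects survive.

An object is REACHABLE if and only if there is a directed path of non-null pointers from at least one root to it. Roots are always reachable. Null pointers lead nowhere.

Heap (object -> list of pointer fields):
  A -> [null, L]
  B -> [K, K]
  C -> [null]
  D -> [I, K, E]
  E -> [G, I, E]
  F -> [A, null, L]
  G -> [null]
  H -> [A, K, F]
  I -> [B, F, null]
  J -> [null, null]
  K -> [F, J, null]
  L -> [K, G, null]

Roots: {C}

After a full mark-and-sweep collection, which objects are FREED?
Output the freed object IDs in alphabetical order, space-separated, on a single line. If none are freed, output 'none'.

Answer: A B D E F G H I J K L

Derivation:
Roots: C
Mark C: refs=null, marked=C
Unmarked (collected): A B D E F G H I J K L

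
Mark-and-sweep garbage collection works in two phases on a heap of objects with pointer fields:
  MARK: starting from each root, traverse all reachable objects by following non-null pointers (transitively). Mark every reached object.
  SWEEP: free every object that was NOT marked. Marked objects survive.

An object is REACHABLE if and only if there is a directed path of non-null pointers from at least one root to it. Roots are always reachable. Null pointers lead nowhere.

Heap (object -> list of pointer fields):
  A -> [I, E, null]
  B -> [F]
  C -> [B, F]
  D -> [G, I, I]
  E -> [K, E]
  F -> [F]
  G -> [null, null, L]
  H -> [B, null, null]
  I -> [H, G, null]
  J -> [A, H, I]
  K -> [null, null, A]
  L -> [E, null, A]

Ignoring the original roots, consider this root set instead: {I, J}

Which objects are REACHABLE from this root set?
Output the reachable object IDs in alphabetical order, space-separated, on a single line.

Roots: I J
Mark I: refs=H G null, marked=I
Mark J: refs=A H I, marked=I J
Mark H: refs=B null null, marked=H I J
Mark G: refs=null null L, marked=G H I J
Mark A: refs=I E null, marked=A G H I J
Mark B: refs=F, marked=A B G H I J
Mark L: refs=E null A, marked=A B G H I J L
Mark E: refs=K E, marked=A B E G H I J L
Mark F: refs=F, marked=A B E F G H I J L
Mark K: refs=null null A, marked=A B E F G H I J K L
Unmarked (collected): C D

Answer: A B E F G H I J K L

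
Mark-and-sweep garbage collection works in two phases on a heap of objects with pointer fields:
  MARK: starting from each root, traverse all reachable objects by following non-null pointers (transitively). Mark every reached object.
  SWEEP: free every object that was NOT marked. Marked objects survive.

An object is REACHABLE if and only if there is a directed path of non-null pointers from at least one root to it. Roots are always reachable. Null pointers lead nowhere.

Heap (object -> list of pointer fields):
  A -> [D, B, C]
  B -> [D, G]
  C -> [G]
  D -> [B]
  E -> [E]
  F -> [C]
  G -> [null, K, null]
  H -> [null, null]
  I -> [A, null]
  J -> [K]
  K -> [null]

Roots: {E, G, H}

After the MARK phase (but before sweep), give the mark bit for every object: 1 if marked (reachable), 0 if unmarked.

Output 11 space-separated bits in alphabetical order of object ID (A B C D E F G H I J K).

Roots: E G H
Mark E: refs=E, marked=E
Mark G: refs=null K null, marked=E G
Mark H: refs=null null, marked=E G H
Mark K: refs=null, marked=E G H K
Unmarked (collected): A B C D F I J

Answer: 0 0 0 0 1 0 1 1 0 0 1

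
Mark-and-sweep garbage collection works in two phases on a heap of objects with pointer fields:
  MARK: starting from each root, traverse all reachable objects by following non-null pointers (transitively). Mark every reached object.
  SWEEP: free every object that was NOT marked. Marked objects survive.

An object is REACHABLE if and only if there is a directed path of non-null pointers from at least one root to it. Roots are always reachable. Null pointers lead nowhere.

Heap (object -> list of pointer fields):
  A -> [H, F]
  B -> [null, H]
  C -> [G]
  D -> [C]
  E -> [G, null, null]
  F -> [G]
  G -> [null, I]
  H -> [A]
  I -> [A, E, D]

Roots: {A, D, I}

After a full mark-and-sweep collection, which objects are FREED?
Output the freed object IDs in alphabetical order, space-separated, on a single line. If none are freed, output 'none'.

Answer: B

Derivation:
Roots: A D I
Mark A: refs=H F, marked=A
Mark D: refs=C, marked=A D
Mark I: refs=A E D, marked=A D I
Mark H: refs=A, marked=A D H I
Mark F: refs=G, marked=A D F H I
Mark C: refs=G, marked=A C D F H I
Mark E: refs=G null null, marked=A C D E F H I
Mark G: refs=null I, marked=A C D E F G H I
Unmarked (collected): B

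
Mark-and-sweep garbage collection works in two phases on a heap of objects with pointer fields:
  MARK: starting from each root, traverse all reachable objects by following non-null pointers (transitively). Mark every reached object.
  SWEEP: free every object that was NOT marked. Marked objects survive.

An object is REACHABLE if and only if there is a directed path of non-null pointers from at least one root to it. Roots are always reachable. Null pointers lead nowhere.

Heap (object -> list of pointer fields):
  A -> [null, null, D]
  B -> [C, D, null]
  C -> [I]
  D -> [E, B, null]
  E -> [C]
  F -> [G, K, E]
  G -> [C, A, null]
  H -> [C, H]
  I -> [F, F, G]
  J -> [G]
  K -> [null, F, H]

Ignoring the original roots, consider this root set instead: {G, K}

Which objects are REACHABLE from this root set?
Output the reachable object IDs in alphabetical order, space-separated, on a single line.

Answer: A B C D E F G H I K

Derivation:
Roots: G K
Mark G: refs=C A null, marked=G
Mark K: refs=null F H, marked=G K
Mark C: refs=I, marked=C G K
Mark A: refs=null null D, marked=A C G K
Mark F: refs=G K E, marked=A C F G K
Mark H: refs=C H, marked=A C F G H K
Mark I: refs=F F G, marked=A C F G H I K
Mark D: refs=E B null, marked=A C D F G H I K
Mark E: refs=C, marked=A C D E F G H I K
Mark B: refs=C D null, marked=A B C D E F G H I K
Unmarked (collected): J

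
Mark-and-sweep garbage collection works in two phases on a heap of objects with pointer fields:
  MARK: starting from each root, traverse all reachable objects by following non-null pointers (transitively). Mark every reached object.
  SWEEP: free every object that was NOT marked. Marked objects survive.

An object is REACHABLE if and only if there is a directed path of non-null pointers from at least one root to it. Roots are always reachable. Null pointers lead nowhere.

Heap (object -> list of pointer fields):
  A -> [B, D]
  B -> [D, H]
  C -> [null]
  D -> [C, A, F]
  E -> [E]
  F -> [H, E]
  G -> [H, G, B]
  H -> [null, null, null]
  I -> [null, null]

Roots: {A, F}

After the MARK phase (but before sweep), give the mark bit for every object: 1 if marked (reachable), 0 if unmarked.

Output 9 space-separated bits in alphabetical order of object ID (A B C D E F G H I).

Answer: 1 1 1 1 1 1 0 1 0

Derivation:
Roots: A F
Mark A: refs=B D, marked=A
Mark F: refs=H E, marked=A F
Mark B: refs=D H, marked=A B F
Mark D: refs=C A F, marked=A B D F
Mark H: refs=null null null, marked=A B D F H
Mark E: refs=E, marked=A B D E F H
Mark C: refs=null, marked=A B C D E F H
Unmarked (collected): G I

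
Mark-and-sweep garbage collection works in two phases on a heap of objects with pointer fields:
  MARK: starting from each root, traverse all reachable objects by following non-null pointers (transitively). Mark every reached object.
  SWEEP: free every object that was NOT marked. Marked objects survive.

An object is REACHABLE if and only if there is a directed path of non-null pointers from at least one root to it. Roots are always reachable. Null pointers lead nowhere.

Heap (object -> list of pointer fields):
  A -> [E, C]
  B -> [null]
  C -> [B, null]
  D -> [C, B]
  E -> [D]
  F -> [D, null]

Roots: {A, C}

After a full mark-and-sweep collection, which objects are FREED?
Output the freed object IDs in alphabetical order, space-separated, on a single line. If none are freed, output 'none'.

Roots: A C
Mark A: refs=E C, marked=A
Mark C: refs=B null, marked=A C
Mark E: refs=D, marked=A C E
Mark B: refs=null, marked=A B C E
Mark D: refs=C B, marked=A B C D E
Unmarked (collected): F

Answer: F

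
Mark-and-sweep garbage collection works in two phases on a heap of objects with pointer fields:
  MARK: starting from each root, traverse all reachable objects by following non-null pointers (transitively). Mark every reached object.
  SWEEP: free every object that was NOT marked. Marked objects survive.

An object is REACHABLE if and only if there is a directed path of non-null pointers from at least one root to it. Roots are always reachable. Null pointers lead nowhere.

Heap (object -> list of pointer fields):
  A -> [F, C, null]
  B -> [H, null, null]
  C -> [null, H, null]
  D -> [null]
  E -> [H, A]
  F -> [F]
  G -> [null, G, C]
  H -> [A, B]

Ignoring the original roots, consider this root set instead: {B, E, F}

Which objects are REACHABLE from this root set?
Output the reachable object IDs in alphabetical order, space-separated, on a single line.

Roots: B E F
Mark B: refs=H null null, marked=B
Mark E: refs=H A, marked=B E
Mark F: refs=F, marked=B E F
Mark H: refs=A B, marked=B E F H
Mark A: refs=F C null, marked=A B E F H
Mark C: refs=null H null, marked=A B C E F H
Unmarked (collected): D G

Answer: A B C E F H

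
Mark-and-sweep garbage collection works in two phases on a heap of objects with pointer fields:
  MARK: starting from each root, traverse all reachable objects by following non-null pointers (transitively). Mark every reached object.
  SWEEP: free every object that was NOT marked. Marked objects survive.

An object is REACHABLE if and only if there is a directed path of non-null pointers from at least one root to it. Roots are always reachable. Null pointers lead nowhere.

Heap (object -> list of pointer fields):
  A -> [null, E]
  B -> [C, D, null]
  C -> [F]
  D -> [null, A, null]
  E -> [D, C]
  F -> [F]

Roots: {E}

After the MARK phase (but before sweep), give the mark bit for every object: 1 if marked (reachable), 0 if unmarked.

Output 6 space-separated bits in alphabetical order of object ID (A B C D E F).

Answer: 1 0 1 1 1 1

Derivation:
Roots: E
Mark E: refs=D C, marked=E
Mark D: refs=null A null, marked=D E
Mark C: refs=F, marked=C D E
Mark A: refs=null E, marked=A C D E
Mark F: refs=F, marked=A C D E F
Unmarked (collected): B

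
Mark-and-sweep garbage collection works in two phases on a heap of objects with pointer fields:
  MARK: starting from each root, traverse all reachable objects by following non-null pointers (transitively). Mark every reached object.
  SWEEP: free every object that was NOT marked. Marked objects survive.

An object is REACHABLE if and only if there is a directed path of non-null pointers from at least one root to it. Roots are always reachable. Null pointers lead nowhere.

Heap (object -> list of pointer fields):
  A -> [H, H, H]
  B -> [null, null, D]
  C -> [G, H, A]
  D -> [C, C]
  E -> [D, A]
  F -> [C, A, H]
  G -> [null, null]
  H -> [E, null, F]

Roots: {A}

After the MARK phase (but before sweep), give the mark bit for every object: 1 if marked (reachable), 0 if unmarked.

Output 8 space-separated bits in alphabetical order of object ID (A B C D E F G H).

Roots: A
Mark A: refs=H H H, marked=A
Mark H: refs=E null F, marked=A H
Mark E: refs=D A, marked=A E H
Mark F: refs=C A H, marked=A E F H
Mark D: refs=C C, marked=A D E F H
Mark C: refs=G H A, marked=A C D E F H
Mark G: refs=null null, marked=A C D E F G H
Unmarked (collected): B

Answer: 1 0 1 1 1 1 1 1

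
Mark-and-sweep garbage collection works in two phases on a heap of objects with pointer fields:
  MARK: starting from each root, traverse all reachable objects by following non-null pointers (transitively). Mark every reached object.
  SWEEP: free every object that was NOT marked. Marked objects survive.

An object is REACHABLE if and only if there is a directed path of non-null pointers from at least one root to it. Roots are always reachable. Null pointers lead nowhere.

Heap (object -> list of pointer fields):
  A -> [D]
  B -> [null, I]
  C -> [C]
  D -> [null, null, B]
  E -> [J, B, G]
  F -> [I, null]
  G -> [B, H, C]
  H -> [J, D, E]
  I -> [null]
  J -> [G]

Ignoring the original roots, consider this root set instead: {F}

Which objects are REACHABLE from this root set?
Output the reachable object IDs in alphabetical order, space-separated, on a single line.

Answer: F I

Derivation:
Roots: F
Mark F: refs=I null, marked=F
Mark I: refs=null, marked=F I
Unmarked (collected): A B C D E G H J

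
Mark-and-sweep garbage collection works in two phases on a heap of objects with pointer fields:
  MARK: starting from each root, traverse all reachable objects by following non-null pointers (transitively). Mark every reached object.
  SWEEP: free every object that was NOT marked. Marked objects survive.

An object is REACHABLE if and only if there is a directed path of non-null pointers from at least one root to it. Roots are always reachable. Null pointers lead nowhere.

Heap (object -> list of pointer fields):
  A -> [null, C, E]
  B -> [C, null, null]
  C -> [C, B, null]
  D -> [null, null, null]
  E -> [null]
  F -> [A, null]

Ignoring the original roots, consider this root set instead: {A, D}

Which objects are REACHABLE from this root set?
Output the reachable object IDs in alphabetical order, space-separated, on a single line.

Roots: A D
Mark A: refs=null C E, marked=A
Mark D: refs=null null null, marked=A D
Mark C: refs=C B null, marked=A C D
Mark E: refs=null, marked=A C D E
Mark B: refs=C null null, marked=A B C D E
Unmarked (collected): F

Answer: A B C D E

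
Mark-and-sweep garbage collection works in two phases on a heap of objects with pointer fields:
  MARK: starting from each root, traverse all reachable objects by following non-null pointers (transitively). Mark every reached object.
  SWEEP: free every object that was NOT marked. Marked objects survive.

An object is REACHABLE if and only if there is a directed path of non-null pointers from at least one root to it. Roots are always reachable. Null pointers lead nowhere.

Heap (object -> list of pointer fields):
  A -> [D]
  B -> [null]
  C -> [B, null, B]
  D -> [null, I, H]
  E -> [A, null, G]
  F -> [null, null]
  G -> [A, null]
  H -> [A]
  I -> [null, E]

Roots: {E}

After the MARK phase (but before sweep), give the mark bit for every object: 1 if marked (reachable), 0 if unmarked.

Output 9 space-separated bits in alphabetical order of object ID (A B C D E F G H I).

Roots: E
Mark E: refs=A null G, marked=E
Mark A: refs=D, marked=A E
Mark G: refs=A null, marked=A E G
Mark D: refs=null I H, marked=A D E G
Mark I: refs=null E, marked=A D E G I
Mark H: refs=A, marked=A D E G H I
Unmarked (collected): B C F

Answer: 1 0 0 1 1 0 1 1 1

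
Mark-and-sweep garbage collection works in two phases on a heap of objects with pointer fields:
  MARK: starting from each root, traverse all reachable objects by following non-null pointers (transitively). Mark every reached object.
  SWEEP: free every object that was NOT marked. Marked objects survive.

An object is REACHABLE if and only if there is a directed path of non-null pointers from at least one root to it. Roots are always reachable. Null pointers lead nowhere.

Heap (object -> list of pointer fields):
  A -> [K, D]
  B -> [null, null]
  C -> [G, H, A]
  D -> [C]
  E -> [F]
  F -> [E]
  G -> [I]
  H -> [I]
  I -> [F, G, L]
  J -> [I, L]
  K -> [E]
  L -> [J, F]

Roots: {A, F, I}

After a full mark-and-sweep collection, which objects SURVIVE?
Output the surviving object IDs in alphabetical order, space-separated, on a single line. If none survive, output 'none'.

Roots: A F I
Mark A: refs=K D, marked=A
Mark F: refs=E, marked=A F
Mark I: refs=F G L, marked=A F I
Mark K: refs=E, marked=A F I K
Mark D: refs=C, marked=A D F I K
Mark E: refs=F, marked=A D E F I K
Mark G: refs=I, marked=A D E F G I K
Mark L: refs=J F, marked=A D E F G I K L
Mark C: refs=G H A, marked=A C D E F G I K L
Mark J: refs=I L, marked=A C D E F G I J K L
Mark H: refs=I, marked=A C D E F G H I J K L
Unmarked (collected): B

Answer: A C D E F G H I J K L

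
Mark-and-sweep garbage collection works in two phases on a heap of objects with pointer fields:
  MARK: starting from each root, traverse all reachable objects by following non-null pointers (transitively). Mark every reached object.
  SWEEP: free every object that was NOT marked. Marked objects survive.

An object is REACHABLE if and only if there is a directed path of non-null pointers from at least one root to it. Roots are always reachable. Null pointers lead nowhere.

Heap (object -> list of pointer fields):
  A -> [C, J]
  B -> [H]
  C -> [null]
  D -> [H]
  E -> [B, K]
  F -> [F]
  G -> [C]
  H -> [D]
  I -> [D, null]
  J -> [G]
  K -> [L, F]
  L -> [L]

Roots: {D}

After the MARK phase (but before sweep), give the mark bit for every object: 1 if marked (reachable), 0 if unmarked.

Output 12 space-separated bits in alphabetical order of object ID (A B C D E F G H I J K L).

Answer: 0 0 0 1 0 0 0 1 0 0 0 0

Derivation:
Roots: D
Mark D: refs=H, marked=D
Mark H: refs=D, marked=D H
Unmarked (collected): A B C E F G I J K L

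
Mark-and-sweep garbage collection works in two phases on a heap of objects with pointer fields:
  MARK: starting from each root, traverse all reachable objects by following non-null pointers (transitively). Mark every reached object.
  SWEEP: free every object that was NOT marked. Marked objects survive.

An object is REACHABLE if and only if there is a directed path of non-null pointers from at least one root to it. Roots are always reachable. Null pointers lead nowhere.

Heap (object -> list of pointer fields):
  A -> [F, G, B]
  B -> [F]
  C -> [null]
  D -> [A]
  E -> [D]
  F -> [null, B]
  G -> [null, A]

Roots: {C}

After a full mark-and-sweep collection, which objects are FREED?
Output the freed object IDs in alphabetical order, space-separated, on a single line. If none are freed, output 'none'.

Roots: C
Mark C: refs=null, marked=C
Unmarked (collected): A B D E F G

Answer: A B D E F G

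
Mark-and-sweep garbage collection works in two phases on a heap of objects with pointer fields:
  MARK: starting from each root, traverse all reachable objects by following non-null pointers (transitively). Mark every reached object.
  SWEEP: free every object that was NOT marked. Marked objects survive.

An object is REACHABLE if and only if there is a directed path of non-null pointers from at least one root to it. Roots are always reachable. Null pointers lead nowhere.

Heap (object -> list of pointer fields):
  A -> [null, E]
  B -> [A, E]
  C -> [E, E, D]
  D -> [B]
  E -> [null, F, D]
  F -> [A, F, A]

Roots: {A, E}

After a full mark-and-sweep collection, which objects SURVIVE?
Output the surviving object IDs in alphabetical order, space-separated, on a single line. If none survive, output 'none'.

Answer: A B D E F

Derivation:
Roots: A E
Mark A: refs=null E, marked=A
Mark E: refs=null F D, marked=A E
Mark F: refs=A F A, marked=A E F
Mark D: refs=B, marked=A D E F
Mark B: refs=A E, marked=A B D E F
Unmarked (collected): C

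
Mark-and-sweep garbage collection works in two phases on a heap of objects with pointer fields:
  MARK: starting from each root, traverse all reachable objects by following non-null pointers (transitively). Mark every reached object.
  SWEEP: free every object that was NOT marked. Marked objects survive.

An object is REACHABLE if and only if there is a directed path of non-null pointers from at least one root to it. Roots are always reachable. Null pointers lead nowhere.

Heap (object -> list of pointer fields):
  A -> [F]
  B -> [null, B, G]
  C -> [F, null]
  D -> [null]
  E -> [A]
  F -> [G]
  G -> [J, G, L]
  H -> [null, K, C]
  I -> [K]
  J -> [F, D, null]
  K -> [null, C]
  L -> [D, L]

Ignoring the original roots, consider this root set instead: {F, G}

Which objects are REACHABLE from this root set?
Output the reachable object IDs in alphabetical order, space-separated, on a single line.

Answer: D F G J L

Derivation:
Roots: F G
Mark F: refs=G, marked=F
Mark G: refs=J G L, marked=F G
Mark J: refs=F D null, marked=F G J
Mark L: refs=D L, marked=F G J L
Mark D: refs=null, marked=D F G J L
Unmarked (collected): A B C E H I K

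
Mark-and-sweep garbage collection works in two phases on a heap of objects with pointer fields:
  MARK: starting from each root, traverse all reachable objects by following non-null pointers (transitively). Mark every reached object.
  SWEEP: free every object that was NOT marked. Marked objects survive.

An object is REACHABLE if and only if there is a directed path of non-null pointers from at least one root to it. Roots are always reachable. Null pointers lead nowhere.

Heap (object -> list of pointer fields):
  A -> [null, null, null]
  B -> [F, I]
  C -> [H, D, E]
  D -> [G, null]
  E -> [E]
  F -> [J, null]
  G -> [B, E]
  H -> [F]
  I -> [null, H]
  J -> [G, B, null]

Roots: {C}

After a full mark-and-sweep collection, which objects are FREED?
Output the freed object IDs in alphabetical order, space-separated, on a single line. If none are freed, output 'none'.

Answer: A

Derivation:
Roots: C
Mark C: refs=H D E, marked=C
Mark H: refs=F, marked=C H
Mark D: refs=G null, marked=C D H
Mark E: refs=E, marked=C D E H
Mark F: refs=J null, marked=C D E F H
Mark G: refs=B E, marked=C D E F G H
Mark J: refs=G B null, marked=C D E F G H J
Mark B: refs=F I, marked=B C D E F G H J
Mark I: refs=null H, marked=B C D E F G H I J
Unmarked (collected): A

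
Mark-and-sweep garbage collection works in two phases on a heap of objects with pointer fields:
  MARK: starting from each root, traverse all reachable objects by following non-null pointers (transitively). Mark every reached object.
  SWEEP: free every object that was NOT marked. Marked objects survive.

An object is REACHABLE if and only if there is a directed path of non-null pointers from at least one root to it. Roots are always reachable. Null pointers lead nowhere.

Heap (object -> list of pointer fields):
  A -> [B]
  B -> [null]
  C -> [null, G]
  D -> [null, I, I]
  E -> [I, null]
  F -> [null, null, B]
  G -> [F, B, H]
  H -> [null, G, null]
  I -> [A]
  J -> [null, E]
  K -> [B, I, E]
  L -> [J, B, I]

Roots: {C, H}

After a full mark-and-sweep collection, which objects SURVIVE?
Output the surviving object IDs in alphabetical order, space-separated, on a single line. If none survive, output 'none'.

Roots: C H
Mark C: refs=null G, marked=C
Mark H: refs=null G null, marked=C H
Mark G: refs=F B H, marked=C G H
Mark F: refs=null null B, marked=C F G H
Mark B: refs=null, marked=B C F G H
Unmarked (collected): A D E I J K L

Answer: B C F G H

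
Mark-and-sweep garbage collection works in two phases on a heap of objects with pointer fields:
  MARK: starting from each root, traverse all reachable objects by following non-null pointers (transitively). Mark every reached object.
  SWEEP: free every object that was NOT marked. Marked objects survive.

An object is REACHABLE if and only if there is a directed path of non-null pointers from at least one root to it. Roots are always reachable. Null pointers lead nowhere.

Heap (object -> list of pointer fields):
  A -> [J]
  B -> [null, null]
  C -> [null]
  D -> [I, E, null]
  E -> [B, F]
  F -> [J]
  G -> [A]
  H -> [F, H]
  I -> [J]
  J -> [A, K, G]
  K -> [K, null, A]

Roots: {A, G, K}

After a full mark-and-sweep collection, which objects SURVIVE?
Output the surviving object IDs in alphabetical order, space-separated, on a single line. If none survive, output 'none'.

Roots: A G K
Mark A: refs=J, marked=A
Mark G: refs=A, marked=A G
Mark K: refs=K null A, marked=A G K
Mark J: refs=A K G, marked=A G J K
Unmarked (collected): B C D E F H I

Answer: A G J K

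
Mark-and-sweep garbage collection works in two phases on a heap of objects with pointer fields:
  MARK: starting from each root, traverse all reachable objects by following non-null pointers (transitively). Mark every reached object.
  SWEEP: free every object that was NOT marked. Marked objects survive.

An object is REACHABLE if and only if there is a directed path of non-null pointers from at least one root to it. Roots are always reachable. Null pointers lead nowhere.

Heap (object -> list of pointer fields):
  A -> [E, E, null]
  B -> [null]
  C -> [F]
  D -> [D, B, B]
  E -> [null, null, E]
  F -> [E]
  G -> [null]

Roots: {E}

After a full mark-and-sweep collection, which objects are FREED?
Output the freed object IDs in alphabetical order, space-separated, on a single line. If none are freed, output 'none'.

Roots: E
Mark E: refs=null null E, marked=E
Unmarked (collected): A B C D F G

Answer: A B C D F G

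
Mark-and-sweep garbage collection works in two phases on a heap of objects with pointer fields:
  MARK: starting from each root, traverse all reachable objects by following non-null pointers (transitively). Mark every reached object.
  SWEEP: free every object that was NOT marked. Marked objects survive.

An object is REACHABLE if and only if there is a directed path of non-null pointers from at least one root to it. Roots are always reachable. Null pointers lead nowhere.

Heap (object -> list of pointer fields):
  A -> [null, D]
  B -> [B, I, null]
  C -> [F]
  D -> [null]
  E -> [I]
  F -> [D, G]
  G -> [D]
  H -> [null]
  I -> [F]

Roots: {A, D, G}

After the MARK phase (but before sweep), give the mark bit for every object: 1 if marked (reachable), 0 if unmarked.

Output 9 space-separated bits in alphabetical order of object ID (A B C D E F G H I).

Answer: 1 0 0 1 0 0 1 0 0

Derivation:
Roots: A D G
Mark A: refs=null D, marked=A
Mark D: refs=null, marked=A D
Mark G: refs=D, marked=A D G
Unmarked (collected): B C E F H I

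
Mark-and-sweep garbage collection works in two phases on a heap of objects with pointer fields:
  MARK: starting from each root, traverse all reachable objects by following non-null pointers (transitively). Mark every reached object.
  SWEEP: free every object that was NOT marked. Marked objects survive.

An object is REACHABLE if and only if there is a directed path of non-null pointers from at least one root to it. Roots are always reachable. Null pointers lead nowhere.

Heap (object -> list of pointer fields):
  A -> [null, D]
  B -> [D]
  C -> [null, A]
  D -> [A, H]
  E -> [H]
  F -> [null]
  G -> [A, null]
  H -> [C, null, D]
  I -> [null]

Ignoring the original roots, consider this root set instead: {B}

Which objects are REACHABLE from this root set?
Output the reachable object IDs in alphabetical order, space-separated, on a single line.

Roots: B
Mark B: refs=D, marked=B
Mark D: refs=A H, marked=B D
Mark A: refs=null D, marked=A B D
Mark H: refs=C null D, marked=A B D H
Mark C: refs=null A, marked=A B C D H
Unmarked (collected): E F G I

Answer: A B C D H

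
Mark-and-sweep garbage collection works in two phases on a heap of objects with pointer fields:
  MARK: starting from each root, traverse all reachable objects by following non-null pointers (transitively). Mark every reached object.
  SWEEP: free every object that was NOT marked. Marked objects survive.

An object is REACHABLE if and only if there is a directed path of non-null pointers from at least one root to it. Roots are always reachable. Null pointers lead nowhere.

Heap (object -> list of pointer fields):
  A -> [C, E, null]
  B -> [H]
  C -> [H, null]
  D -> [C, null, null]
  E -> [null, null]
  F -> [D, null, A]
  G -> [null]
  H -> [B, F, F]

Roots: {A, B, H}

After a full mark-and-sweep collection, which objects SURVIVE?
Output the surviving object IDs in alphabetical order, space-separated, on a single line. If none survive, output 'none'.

Roots: A B H
Mark A: refs=C E null, marked=A
Mark B: refs=H, marked=A B
Mark H: refs=B F F, marked=A B H
Mark C: refs=H null, marked=A B C H
Mark E: refs=null null, marked=A B C E H
Mark F: refs=D null A, marked=A B C E F H
Mark D: refs=C null null, marked=A B C D E F H
Unmarked (collected): G

Answer: A B C D E F H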